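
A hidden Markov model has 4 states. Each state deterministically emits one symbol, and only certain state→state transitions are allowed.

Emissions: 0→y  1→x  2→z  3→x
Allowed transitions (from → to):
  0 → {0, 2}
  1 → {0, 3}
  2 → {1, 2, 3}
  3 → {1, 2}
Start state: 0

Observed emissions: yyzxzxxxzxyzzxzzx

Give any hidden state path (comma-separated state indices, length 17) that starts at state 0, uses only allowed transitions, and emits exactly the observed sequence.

0,0,2,3,2,3,1,3,2,1,0,2,2,3,2,2,3

  [0] y  {0}  => 0  start
  [1] y  {0}  => 0  0->0 ok
  [2] z  {2}  => 2  0->2 ok
  [3] x  {1,3}  => 3  2->3 ok
  [4] z  {2}  => 2  3->2 ok
  [5] x  {1,3}  => 3  2->3 ok
  [6] x  {1,3}  => 1  3->1 ok
  [7] x  {1,3}  => 3  1->3 ok
  [8] z  {2}  => 2  3->2 ok
  [9] x  {1,3}  => 1  2->1 ok
  [10] y  {0}  => 0  1->0 ok
  [11] z  {2}  => 2  0->2 ok
  [12] z  {2}  => 2  2->2 ok
  [13] x  {1,3}  => 3  2->3 ok
  [14] z  {2}  => 2  3->2 ok
  [15] z  {2}  => 2  2->2 ok
  [16] x  {1,3}  => 3  2->3 ok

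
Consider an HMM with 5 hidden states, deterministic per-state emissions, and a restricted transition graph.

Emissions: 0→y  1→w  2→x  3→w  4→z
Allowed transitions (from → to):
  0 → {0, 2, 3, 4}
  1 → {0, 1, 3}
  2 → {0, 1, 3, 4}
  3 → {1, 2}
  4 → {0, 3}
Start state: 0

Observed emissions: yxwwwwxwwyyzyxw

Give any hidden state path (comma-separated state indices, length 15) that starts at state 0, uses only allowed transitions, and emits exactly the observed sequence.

0,2,1,1,1,3,2,3,1,0,0,4,0,2,3

  pos 0: y in {0}, choose 0; start
  pos 1: x in {2}, choose 2; 0->2 ok
  pos 2: w in {1,3}, choose 1; 2->1 ok
  pos 3: w in {1,3}, choose 1; 1->1 ok
  pos 4: w in {1,3}, choose 1; 1->1 ok
  pos 5: w in {1,3}, choose 3; 1->3 ok
  pos 6: x in {2}, choose 2; 3->2 ok
  pos 7: w in {1,3}, choose 3; 2->3 ok
  pos 8: w in {1,3}, choose 1; 3->1 ok
  pos 9: y in {0}, choose 0; 1->0 ok
  pos 10: y in {0}, choose 0; 0->0 ok
  pos 11: z in {4}, choose 4; 0->4 ok
  pos 12: y in {0}, choose 0; 4->0 ok
  pos 13: x in {2}, choose 2; 0->2 ok
  pos 14: w in {1,3}, choose 3; 2->3 ok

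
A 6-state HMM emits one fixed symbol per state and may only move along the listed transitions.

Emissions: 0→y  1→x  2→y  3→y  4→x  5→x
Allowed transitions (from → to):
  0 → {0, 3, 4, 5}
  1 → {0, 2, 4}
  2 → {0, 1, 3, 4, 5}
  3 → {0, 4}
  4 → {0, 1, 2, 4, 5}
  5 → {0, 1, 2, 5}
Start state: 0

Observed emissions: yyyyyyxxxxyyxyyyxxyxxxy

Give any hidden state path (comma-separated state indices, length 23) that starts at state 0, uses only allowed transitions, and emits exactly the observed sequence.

  pos 0: y in {0,2,3}, choose 0; start
  pos 1: y in {0,2,3}, choose 0; 0->0 ok
  pos 2: y in {0,2,3}, choose 0; 0->0 ok
  pos 3: y in {0,2,3}, choose 3; 0->3 ok
  pos 4: y in {0,2,3}, choose 0; 3->0 ok
  pos 5: y in {0,2,3}, choose 0; 0->0 ok
  pos 6: x in {1,4,5}, choose 4; 0->4 ok
  pos 7: x in {1,4,5}, choose 1; 4->1 ok
  pos 8: x in {1,4,5}, choose 4; 1->4 ok
  pos 9: x in {1,4,5}, choose 5; 4->5 ok
  pos 10: y in {0,2,3}, choose 2; 5->2 ok
  pos 11: y in {0,2,3}, choose 3; 2->3 ok
  pos 12: x in {1,4,5}, choose 4; 3->4 ok
  pos 13: y in {0,2,3}, choose 0; 4->0 ok
  pos 14: y in {0,2,3}, choose 3; 0->3 ok
  pos 15: y in {0,2,3}, choose 0; 3->0 ok
  pos 16: x in {1,4,5}, choose 4; 0->4 ok
  pos 17: x in {1,4,5}, choose 1; 4->1 ok
  pos 18: y in {0,2,3}, choose 2; 1->2 ok
  pos 19: x in {1,4,5}, choose 5; 2->5 ok
  pos 20: x in {1,4,5}, choose 5; 5->5 ok
  pos 21: x in {1,4,5}, choose 5; 5->5 ok
  pos 22: y in {0,2,3}, choose 2; 5->2 ok

0,0,0,3,0,0,4,1,4,5,2,3,4,0,3,0,4,1,2,5,5,5,2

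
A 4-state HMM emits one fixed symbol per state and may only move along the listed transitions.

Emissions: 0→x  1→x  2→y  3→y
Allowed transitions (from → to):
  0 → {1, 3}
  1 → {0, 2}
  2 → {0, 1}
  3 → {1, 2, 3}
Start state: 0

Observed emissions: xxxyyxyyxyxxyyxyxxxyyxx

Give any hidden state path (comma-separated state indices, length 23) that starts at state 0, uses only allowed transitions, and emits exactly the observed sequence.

  t0 'x' -> {0,1}, take 0 (start)
  t1 'x' -> {0,1}, take 1 (0->1 ok)
  t2 'x' -> {0,1}, take 0 (1->0 ok)
  t3 'y' -> {2,3}, take 3 (0->3 ok)
  t4 'y' -> {2,3}, take 2 (3->2 ok)
  t5 'x' -> {0,1}, take 0 (2->0 ok)
  t6 'y' -> {2,3}, take 3 (0->3 ok)
  t7 'y' -> {2,3}, take 3 (3->3 ok)
  t8 'x' -> {0,1}, take 1 (3->1 ok)
  t9 'y' -> {2,3}, take 2 (1->2 ok)
  t10 'x' -> {0,1}, take 1 (2->1 ok)
  t11 'x' -> {0,1}, take 0 (1->0 ok)
  t12 'y' -> {2,3}, take 3 (0->3 ok)
  t13 'y' -> {2,3}, take 2 (3->2 ok)
  t14 'x' -> {0,1}, take 1 (2->1 ok)
  t15 'y' -> {2,3}, take 2 (1->2 ok)
  t16 'x' -> {0,1}, take 0 (2->0 ok)
  t17 'x' -> {0,1}, take 1 (0->1 ok)
  t18 'x' -> {0,1}, take 0 (1->0 ok)
  t19 'y' -> {2,3}, take 3 (0->3 ok)
  t20 'y' -> {2,3}, take 2 (3->2 ok)
  t21 'x' -> {0,1}, take 1 (2->1 ok)
  t22 'x' -> {0,1}, take 0 (1->0 ok)

0,1,0,3,2,0,3,3,1,2,1,0,3,2,1,2,0,1,0,3,2,1,0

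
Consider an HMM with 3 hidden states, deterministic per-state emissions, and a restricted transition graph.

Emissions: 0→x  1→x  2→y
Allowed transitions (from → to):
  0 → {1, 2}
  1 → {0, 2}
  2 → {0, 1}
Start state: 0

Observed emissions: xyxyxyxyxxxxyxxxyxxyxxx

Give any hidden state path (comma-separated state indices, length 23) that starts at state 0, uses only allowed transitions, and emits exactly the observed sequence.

  t0 'x' -> {0,1}, take 0 (start)
  t1 'y' -> {2}, take 2 (0->2 ok)
  t2 'x' -> {0,1}, take 1 (2->1 ok)
  t3 'y' -> {2}, take 2 (1->2 ok)
  t4 'x' -> {0,1}, take 1 (2->1 ok)
  t5 'y' -> {2}, take 2 (1->2 ok)
  t6 'x' -> {0,1}, take 1 (2->1 ok)
  t7 'y' -> {2}, take 2 (1->2 ok)
  t8 'x' -> {0,1}, take 1 (2->1 ok)
  t9 'x' -> {0,1}, take 0 (1->0 ok)
  t10 'x' -> {0,1}, take 1 (0->1 ok)
  t11 'x' -> {0,1}, take 0 (1->0 ok)
  t12 'y' -> {2}, take 2 (0->2 ok)
  t13 'x' -> {0,1}, take 1 (2->1 ok)
  t14 'x' -> {0,1}, take 0 (1->0 ok)
  t15 'x' -> {0,1}, take 1 (0->1 ok)
  t16 'y' -> {2}, take 2 (1->2 ok)
  t17 'x' -> {0,1}, take 0 (2->0 ok)
  t18 'x' -> {0,1}, take 1 (0->1 ok)
  t19 'y' -> {2}, take 2 (1->2 ok)
  t20 'x' -> {0,1}, take 1 (2->1 ok)
  t21 'x' -> {0,1}, take 0 (1->0 ok)
  t22 'x' -> {0,1}, take 1 (0->1 ok)

0,2,1,2,1,2,1,2,1,0,1,0,2,1,0,1,2,0,1,2,1,0,1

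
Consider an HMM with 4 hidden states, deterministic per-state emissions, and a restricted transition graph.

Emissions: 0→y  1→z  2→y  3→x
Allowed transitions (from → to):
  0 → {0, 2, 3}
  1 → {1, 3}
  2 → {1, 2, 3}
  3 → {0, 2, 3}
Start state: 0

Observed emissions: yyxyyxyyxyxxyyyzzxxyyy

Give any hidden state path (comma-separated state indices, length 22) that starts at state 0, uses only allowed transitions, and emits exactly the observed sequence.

  pos 0: y in {0,2}, choose 0; start
  pos 1: y in {0,2}, choose 0; 0->0 ok
  pos 2: x in {3}, choose 3; 0->3 ok
  pos 3: y in {0,2}, choose 0; 3->0 ok
  pos 4: y in {0,2}, choose 2; 0->2 ok
  pos 5: x in {3}, choose 3; 2->3 ok
  pos 6: y in {0,2}, choose 0; 3->0 ok
  pos 7: y in {0,2}, choose 0; 0->0 ok
  pos 8: x in {3}, choose 3; 0->3 ok
  pos 9: y in {0,2}, choose 0; 3->0 ok
  pos 10: x in {3}, choose 3; 0->3 ok
  pos 11: x in {3}, choose 3; 3->3 ok
  pos 12: y in {0,2}, choose 0; 3->0 ok
  pos 13: y in {0,2}, choose 2; 0->2 ok
  pos 14: y in {0,2}, choose 2; 2->2 ok
  pos 15: z in {1}, choose 1; 2->1 ok
  pos 16: z in {1}, choose 1; 1->1 ok
  pos 17: x in {3}, choose 3; 1->3 ok
  pos 18: x in {3}, choose 3; 3->3 ok
  pos 19: y in {0,2}, choose 0; 3->0 ok
  pos 20: y in {0,2}, choose 0; 0->0 ok
  pos 21: y in {0,2}, choose 2; 0->2 ok

0,0,3,0,2,3,0,0,3,0,3,3,0,2,2,1,1,3,3,0,0,2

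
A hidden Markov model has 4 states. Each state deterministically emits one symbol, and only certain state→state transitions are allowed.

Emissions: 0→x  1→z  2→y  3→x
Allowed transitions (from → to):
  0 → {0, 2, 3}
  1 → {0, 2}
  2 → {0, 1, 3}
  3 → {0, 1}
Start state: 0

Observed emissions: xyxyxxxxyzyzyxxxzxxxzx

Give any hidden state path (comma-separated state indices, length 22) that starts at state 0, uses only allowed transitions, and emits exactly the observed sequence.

  0: obs=x cand={0,3} pick 0 [start]
  1: obs=y cand={2} pick 2 [0->2 ok]
  2: obs=x cand={0,3} pick 0 [2->0 ok]
  3: obs=y cand={2} pick 2 [0->2 ok]
  4: obs=x cand={0,3} pick 0 [2->0 ok]
  5: obs=x cand={0,3} pick 0 [0->0 ok]
  6: obs=x cand={0,3} pick 0 [0->0 ok]
  7: obs=x cand={0,3} pick 0 [0->0 ok]
  8: obs=y cand={2} pick 2 [0->2 ok]
  9: obs=z cand={1} pick 1 [2->1 ok]
  10: obs=y cand={2} pick 2 [1->2 ok]
  11: obs=z cand={1} pick 1 [2->1 ok]
  12: obs=y cand={2} pick 2 [1->2 ok]
  13: obs=x cand={0,3} pick 3 [2->3 ok]
  14: obs=x cand={0,3} pick 0 [3->0 ok]
  15: obs=x cand={0,3} pick 3 [0->3 ok]
  16: obs=z cand={1} pick 1 [3->1 ok]
  17: obs=x cand={0,3} pick 0 [1->0 ok]
  18: obs=x cand={0,3} pick 0 [0->0 ok]
  19: obs=x cand={0,3} pick 3 [0->3 ok]
  20: obs=z cand={1} pick 1 [3->1 ok]
  21: obs=x cand={0,3} pick 0 [1->0 ok]

0,2,0,2,0,0,0,0,2,1,2,1,2,3,0,3,1,0,0,3,1,0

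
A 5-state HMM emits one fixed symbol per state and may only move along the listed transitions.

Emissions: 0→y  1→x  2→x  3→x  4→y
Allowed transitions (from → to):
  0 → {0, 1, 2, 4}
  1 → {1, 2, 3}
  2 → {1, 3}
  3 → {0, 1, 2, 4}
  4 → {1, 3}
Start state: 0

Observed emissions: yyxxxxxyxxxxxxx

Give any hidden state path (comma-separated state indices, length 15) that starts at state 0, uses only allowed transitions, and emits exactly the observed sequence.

0,4,1,2,1,1,3,0,1,2,3,2,1,1,3

  pos 0: y in {0,4}, choose 0; start
  pos 1: y in {0,4}, choose 4; 0->4 ok
  pos 2: x in {1,2,3}, choose 1; 4->1 ok
  pos 3: x in {1,2,3}, choose 2; 1->2 ok
  pos 4: x in {1,2,3}, choose 1; 2->1 ok
  pos 5: x in {1,2,3}, choose 1; 1->1 ok
  pos 6: x in {1,2,3}, choose 3; 1->3 ok
  pos 7: y in {0,4}, choose 0; 3->0 ok
  pos 8: x in {1,2,3}, choose 1; 0->1 ok
  pos 9: x in {1,2,3}, choose 2; 1->2 ok
  pos 10: x in {1,2,3}, choose 3; 2->3 ok
  pos 11: x in {1,2,3}, choose 2; 3->2 ok
  pos 12: x in {1,2,3}, choose 1; 2->1 ok
  pos 13: x in {1,2,3}, choose 1; 1->1 ok
  pos 14: x in {1,2,3}, choose 3; 1->3 ok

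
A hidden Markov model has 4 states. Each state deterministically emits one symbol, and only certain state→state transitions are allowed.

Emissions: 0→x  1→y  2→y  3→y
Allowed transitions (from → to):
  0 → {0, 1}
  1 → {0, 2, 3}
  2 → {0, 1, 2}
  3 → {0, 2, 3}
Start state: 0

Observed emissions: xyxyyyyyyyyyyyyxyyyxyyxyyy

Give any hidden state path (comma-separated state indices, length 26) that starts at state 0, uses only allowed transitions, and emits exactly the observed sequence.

0,1,0,1,3,2,2,2,2,2,2,2,1,2,2,0,1,3,2,0,1,2,0,1,2,1

  t0 'x' -> {0}, take 0 (start)
  t1 'y' -> {1,2,3}, take 1 (0->1 ok)
  t2 'x' -> {0}, take 0 (1->0 ok)
  t3 'y' -> {1,2,3}, take 1 (0->1 ok)
  t4 'y' -> {1,2,3}, take 3 (1->3 ok)
  t5 'y' -> {1,2,3}, take 2 (3->2 ok)
  t6 'y' -> {1,2,3}, take 2 (2->2 ok)
  t7 'y' -> {1,2,3}, take 2 (2->2 ok)
  t8 'y' -> {1,2,3}, take 2 (2->2 ok)
  t9 'y' -> {1,2,3}, take 2 (2->2 ok)
  t10 'y' -> {1,2,3}, take 2 (2->2 ok)
  t11 'y' -> {1,2,3}, take 2 (2->2 ok)
  t12 'y' -> {1,2,3}, take 1 (2->1 ok)
  t13 'y' -> {1,2,3}, take 2 (1->2 ok)
  t14 'y' -> {1,2,3}, take 2 (2->2 ok)
  t15 'x' -> {0}, take 0 (2->0 ok)
  t16 'y' -> {1,2,3}, take 1 (0->1 ok)
  t17 'y' -> {1,2,3}, take 3 (1->3 ok)
  t18 'y' -> {1,2,3}, take 2 (3->2 ok)
  t19 'x' -> {0}, take 0 (2->0 ok)
  t20 'y' -> {1,2,3}, take 1 (0->1 ok)
  t21 'y' -> {1,2,3}, take 2 (1->2 ok)
  t22 'x' -> {0}, take 0 (2->0 ok)
  t23 'y' -> {1,2,3}, take 1 (0->1 ok)
  t24 'y' -> {1,2,3}, take 2 (1->2 ok)
  t25 'y' -> {1,2,3}, take 1 (2->1 ok)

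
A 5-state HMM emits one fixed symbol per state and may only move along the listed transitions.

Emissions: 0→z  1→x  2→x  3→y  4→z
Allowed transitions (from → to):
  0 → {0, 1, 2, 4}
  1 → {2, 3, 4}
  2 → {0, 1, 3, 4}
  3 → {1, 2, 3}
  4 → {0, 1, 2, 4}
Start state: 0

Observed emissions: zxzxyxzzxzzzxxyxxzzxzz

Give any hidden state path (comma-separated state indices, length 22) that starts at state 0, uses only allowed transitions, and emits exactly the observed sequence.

  pos 0: z in {0,4}, choose 0; start
  pos 1: x in {1,2}, choose 2; 0->2 ok
  pos 2: z in {0,4}, choose 0; 2->0 ok
  pos 3: x in {1,2}, choose 1; 0->1 ok
  pos 4: y in {3}, choose 3; 1->3 ok
  pos 5: x in {1,2}, choose 2; 3->2 ok
  pos 6: z in {0,4}, choose 4; 2->4 ok
  pos 7: z in {0,4}, choose 4; 4->4 ok
  pos 8: x in {1,2}, choose 2; 4->2 ok
  pos 9: z in {0,4}, choose 0; 2->0 ok
  pos 10: z in {0,4}, choose 4; 0->4 ok
  pos 11: z in {0,4}, choose 4; 4->4 ok
  pos 12: x in {1,2}, choose 2; 4->2 ok
  pos 13: x in {1,2}, choose 1; 2->1 ok
  pos 14: y in {3}, choose 3; 1->3 ok
  pos 15: x in {1,2}, choose 1; 3->1 ok
  pos 16: x in {1,2}, choose 2; 1->2 ok
  pos 17: z in {0,4}, choose 4; 2->4 ok
  pos 18: z in {0,4}, choose 4; 4->4 ok
  pos 19: x in {1,2}, choose 2; 4->2 ok
  pos 20: z in {0,4}, choose 0; 2->0 ok
  pos 21: z in {0,4}, choose 0; 0->0 ok

0,2,0,1,3,2,4,4,2,0,4,4,2,1,3,1,2,4,4,2,0,0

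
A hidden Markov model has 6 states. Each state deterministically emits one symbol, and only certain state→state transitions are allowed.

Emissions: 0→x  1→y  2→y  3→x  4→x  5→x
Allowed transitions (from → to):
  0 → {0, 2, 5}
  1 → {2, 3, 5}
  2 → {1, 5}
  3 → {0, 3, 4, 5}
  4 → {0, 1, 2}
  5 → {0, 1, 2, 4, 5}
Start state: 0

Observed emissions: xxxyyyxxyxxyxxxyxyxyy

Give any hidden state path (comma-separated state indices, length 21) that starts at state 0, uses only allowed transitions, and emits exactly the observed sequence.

  pos 0: x in {0,3,4,5}, choose 0; start
  pos 1: x in {0,3,4,5}, choose 0; 0->0 ok
  pos 2: x in {0,3,4,5}, choose 0; 0->0 ok
  pos 3: y in {1,2}, choose 2; 0->2 ok
  pos 4: y in {1,2}, choose 1; 2->1 ok
  pos 5: y in {1,2}, choose 2; 1->2 ok
  pos 6: x in {0,3,4,5}, choose 5; 2->5 ok
  pos 7: x in {0,3,4,5}, choose 5; 5->5 ok
  pos 8: y in {1,2}, choose 1; 5->1 ok
  pos 9: x in {0,3,4,5}, choose 5; 1->5 ok
  pos 10: x in {0,3,4,5}, choose 4; 5->4 ok
  pos 11: y in {1,2}, choose 1; 4->1 ok
  pos 12: x in {0,3,4,5}, choose 5; 1->5 ok
  pos 13: x in {0,3,4,5}, choose 0; 5->0 ok
  pos 14: x in {0,3,4,5}, choose 0; 0->0 ok
  pos 15: y in {1,2}, choose 2; 0->2 ok
  pos 16: x in {0,3,4,5}, choose 5; 2->5 ok
  pos 17: y in {1,2}, choose 1; 5->1 ok
  pos 18: x in {0,3,4,5}, choose 5; 1->5 ok
  pos 19: y in {1,2}, choose 1; 5->1 ok
  pos 20: y in {1,2}, choose 2; 1->2 ok

0,0,0,2,1,2,5,5,1,5,4,1,5,0,0,2,5,1,5,1,2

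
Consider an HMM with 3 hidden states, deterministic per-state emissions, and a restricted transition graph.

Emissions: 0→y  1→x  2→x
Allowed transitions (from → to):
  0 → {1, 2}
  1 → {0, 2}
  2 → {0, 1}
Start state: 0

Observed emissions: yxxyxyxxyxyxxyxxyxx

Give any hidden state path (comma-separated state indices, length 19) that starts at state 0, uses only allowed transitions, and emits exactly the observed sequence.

  t0 'y' -> {0}, take 0 (start)
  t1 'x' -> {1,2}, take 2 (0->2 ok)
  t2 'x' -> {1,2}, take 1 (2->1 ok)
  t3 'y' -> {0}, take 0 (1->0 ok)
  t4 'x' -> {1,2}, take 2 (0->2 ok)
  t5 'y' -> {0}, take 0 (2->0 ok)
  t6 'x' -> {1,2}, take 1 (0->1 ok)
  t7 'x' -> {1,2}, take 2 (1->2 ok)
  t8 'y' -> {0}, take 0 (2->0 ok)
  t9 'x' -> {1,2}, take 1 (0->1 ok)
  t10 'y' -> {0}, take 0 (1->0 ok)
  t11 'x' -> {1,2}, take 2 (0->2 ok)
  t12 'x' -> {1,2}, take 1 (2->1 ok)
  t13 'y' -> {0}, take 0 (1->0 ok)
  t14 'x' -> {1,2}, take 2 (0->2 ok)
  t15 'x' -> {1,2}, take 1 (2->1 ok)
  t16 'y' -> {0}, take 0 (1->0 ok)
  t17 'x' -> {1,2}, take 1 (0->1 ok)
  t18 'x' -> {1,2}, take 2 (1->2 ok)

0,2,1,0,2,0,1,2,0,1,0,2,1,0,2,1,0,1,2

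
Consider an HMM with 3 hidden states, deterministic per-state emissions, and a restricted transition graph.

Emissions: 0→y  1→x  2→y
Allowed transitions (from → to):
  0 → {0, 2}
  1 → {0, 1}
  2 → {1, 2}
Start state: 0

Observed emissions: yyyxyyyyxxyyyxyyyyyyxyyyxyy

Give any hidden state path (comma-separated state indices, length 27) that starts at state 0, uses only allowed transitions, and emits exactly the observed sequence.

  pos 0: y in {0,2}, choose 0; start
  pos 1: y in {0,2}, choose 0; 0->0 ok
  pos 2: y in {0,2}, choose 2; 0->2 ok
  pos 3: x in {1}, choose 1; 2->1 ok
  pos 4: y in {0,2}, choose 0; 1->0 ok
  pos 5: y in {0,2}, choose 0; 0->0 ok
  pos 6: y in {0,2}, choose 2; 0->2 ok
  pos 7: y in {0,2}, choose 2; 2->2 ok
  pos 8: x in {1}, choose 1; 2->1 ok
  pos 9: x in {1}, choose 1; 1->1 ok
  pos 10: y in {0,2}, choose 0; 1->0 ok
  pos 11: y in {0,2}, choose 2; 0->2 ok
  pos 12: y in {0,2}, choose 2; 2->2 ok
  pos 13: x in {1}, choose 1; 2->1 ok
  pos 14: y in {0,2}, choose 0; 1->0 ok
  pos 15: y in {0,2}, choose 0; 0->0 ok
  pos 16: y in {0,2}, choose 0; 0->0 ok
  pos 17: y in {0,2}, choose 2; 0->2 ok
  pos 18: y in {0,2}, choose 2; 2->2 ok
  pos 19: y in {0,2}, choose 2; 2->2 ok
  pos 20: x in {1}, choose 1; 2->1 ok
  pos 21: y in {0,2}, choose 0; 1->0 ok
  pos 22: y in {0,2}, choose 0; 0->0 ok
  pos 23: y in {0,2}, choose 2; 0->2 ok
  pos 24: x in {1}, choose 1; 2->1 ok
  pos 25: y in {0,2}, choose 0; 1->0 ok
  pos 26: y in {0,2}, choose 2; 0->2 ok

0,0,2,1,0,0,2,2,1,1,0,2,2,1,0,0,0,2,2,2,1,0,0,2,1,0,2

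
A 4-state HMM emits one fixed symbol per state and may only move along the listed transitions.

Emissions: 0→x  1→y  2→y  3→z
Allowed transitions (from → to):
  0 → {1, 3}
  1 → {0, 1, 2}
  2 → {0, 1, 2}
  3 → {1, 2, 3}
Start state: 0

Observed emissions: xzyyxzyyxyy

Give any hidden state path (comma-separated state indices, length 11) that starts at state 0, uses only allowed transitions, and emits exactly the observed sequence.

  t0 'x' -> {0}, take 0 (start)
  t1 'z' -> {3}, take 3 (0->3 ok)
  t2 'y' -> {1,2}, take 2 (3->2 ok)
  t3 'y' -> {1,2}, take 2 (2->2 ok)
  t4 'x' -> {0}, take 0 (2->0 ok)
  t5 'z' -> {3}, take 3 (0->3 ok)
  t6 'y' -> {1,2}, take 2 (3->2 ok)
  t7 'y' -> {1,2}, take 2 (2->2 ok)
  t8 'x' -> {0}, take 0 (2->0 ok)
  t9 'y' -> {1,2}, take 1 (0->1 ok)
  t10 'y' -> {1,2}, take 1 (1->1 ok)

0,3,2,2,0,3,2,2,0,1,1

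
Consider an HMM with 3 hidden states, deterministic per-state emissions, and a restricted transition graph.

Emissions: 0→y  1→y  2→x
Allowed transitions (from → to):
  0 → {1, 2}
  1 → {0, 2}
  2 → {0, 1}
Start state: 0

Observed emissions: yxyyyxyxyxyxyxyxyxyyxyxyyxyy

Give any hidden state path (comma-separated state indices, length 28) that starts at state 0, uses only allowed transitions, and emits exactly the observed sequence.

  [0] y  {0,1}  => 0  start
  [1] x  {2}  => 2  0->2 ok
  [2] y  {0,1}  => 1  2->1 ok
  [3] y  {0,1}  => 0  1->0 ok
  [4] y  {0,1}  => 1  0->1 ok
  [5] x  {2}  => 2  1->2 ok
  [6] y  {0,1}  => 0  2->0 ok
  [7] x  {2}  => 2  0->2 ok
  [8] y  {0,1}  => 0  2->0 ok
  [9] x  {2}  => 2  0->2 ok
  [10] y  {0,1}  => 0  2->0 ok
  [11] x  {2}  => 2  0->2 ok
  [12] y  {0,1}  => 1  2->1 ok
  [13] x  {2}  => 2  1->2 ok
  [14] y  {0,1}  => 1  2->1 ok
  [15] x  {2}  => 2  1->2 ok
  [16] y  {0,1}  => 0  2->0 ok
  [17] x  {2}  => 2  0->2 ok
  [18] y  {0,1}  => 1  2->1 ok
  [19] y  {0,1}  => 0  1->0 ok
  [20] x  {2}  => 2  0->2 ok
  [21] y  {0,1}  => 0  2->0 ok
  [22] x  {2}  => 2  0->2 ok
  [23] y  {0,1}  => 1  2->1 ok
  [24] y  {0,1}  => 0  1->0 ok
  [25] x  {2}  => 2  0->2 ok
  [26] y  {0,1}  => 0  2->0 ok
  [27] y  {0,1}  => 1  0->1 ok

0,2,1,0,1,2,0,2,0,2,0,2,1,2,1,2,0,2,1,0,2,0,2,1,0,2,0,1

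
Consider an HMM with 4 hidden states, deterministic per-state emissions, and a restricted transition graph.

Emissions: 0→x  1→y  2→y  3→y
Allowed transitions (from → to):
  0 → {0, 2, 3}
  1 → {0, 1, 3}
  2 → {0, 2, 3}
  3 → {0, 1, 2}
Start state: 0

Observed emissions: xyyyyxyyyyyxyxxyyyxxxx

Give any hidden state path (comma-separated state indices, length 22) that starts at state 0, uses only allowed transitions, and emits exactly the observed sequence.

  0: obs=x cand={0} pick 0 [start]
  1: obs=y cand={1,2,3} pick 3 [0->3 ok]
  2: obs=y cand={1,2,3} pick 1 [3->1 ok]
  3: obs=y cand={1,2,3} pick 3 [1->3 ok]
  4: obs=y cand={1,2,3} pick 1 [3->1 ok]
  5: obs=x cand={0} pick 0 [1->0 ok]
  6: obs=y cand={1,2,3} pick 3 [0->3 ok]
  7: obs=y cand={1,2,3} pick 2 [3->2 ok]
  8: obs=y cand={1,2,3} pick 2 [2->2 ok]
  9: obs=y cand={1,2,3} pick 2 [2->2 ok]
  10: obs=y cand={1,2,3} pick 2 [2->2 ok]
  11: obs=x cand={0} pick 0 [2->0 ok]
  12: obs=y cand={1,2,3} pick 3 [0->3 ok]
  13: obs=x cand={0} pick 0 [3->0 ok]
  14: obs=x cand={0} pick 0 [0->0 ok]
  15: obs=y cand={1,2,3} pick 3 [0->3 ok]
  16: obs=y cand={1,2,3} pick 2 [3->2 ok]
  17: obs=y cand={1,2,3} pick 2 [2->2 ok]
  18: obs=x cand={0} pick 0 [2->0 ok]
  19: obs=x cand={0} pick 0 [0->0 ok]
  20: obs=x cand={0} pick 0 [0->0 ok]
  21: obs=x cand={0} pick 0 [0->0 ok]

0,3,1,3,1,0,3,2,2,2,2,0,3,0,0,3,2,2,0,0,0,0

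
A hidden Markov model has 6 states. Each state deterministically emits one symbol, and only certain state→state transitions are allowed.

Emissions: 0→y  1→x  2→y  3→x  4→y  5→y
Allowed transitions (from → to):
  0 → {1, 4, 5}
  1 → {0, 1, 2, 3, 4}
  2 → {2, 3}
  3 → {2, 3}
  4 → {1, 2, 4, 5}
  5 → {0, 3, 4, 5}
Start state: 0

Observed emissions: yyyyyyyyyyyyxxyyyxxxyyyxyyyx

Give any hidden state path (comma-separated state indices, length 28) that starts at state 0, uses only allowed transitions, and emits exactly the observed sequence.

  pos 0: y in {0,2,4,5}, choose 0; start
  pos 1: y in {0,2,4,5}, choose 5; 0->5 ok
  pos 2: y in {0,2,4,5}, choose 5; 5->5 ok
  pos 3: y in {0,2,4,5}, choose 5; 5->5 ok
  pos 4: y in {0,2,4,5}, choose 4; 5->4 ok
  pos 5: y in {0,2,4,5}, choose 5; 4->5 ok
  pos 6: y in {0,2,4,5}, choose 4; 5->4 ok
  pos 7: y in {0,2,4,5}, choose 5; 4->5 ok
  pos 8: y in {0,2,4,5}, choose 4; 5->4 ok
  pos 9: y in {0,2,4,5}, choose 5; 4->5 ok
  pos 10: y in {0,2,4,5}, choose 0; 5->0 ok
  pos 11: y in {0,2,4,5}, choose 4; 0->4 ok
  pos 12: x in {1,3}, choose 1; 4->1 ok
  pos 13: x in {1,3}, choose 1; 1->1 ok
  pos 14: y in {0,2,4,5}, choose 0; 1->0 ok
  pos 15: y in {0,2,4,5}, choose 5; 0->5 ok
  pos 16: y in {0,2,4,5}, choose 5; 5->5 ok
  pos 17: x in {1,3}, choose 3; 5->3 ok
  pos 18: x in {1,3}, choose 3; 3->3 ok
  pos 19: x in {1,3}, choose 3; 3->3 ok
  pos 20: y in {0,2,4,5}, choose 2; 3->2 ok
  pos 21: y in {0,2,4,5}, choose 2; 2->2 ok
  pos 22: y in {0,2,4,5}, choose 2; 2->2 ok
  pos 23: x in {1,3}, choose 3; 2->3 ok
  pos 24: y in {0,2,4,5}, choose 2; 3->2 ok
  pos 25: y in {0,2,4,5}, choose 2; 2->2 ok
  pos 26: y in {0,2,4,5}, choose 2; 2->2 ok
  pos 27: x in {1,3}, choose 3; 2->3 ok

0,5,5,5,4,5,4,5,4,5,0,4,1,1,0,5,5,3,3,3,2,2,2,3,2,2,2,3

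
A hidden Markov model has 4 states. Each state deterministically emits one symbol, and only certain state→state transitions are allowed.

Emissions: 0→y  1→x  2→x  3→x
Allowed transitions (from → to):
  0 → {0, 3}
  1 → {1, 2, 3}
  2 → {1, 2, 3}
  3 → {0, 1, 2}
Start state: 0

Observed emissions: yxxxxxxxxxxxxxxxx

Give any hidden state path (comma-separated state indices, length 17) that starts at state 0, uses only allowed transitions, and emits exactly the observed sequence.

0,3,1,1,1,1,1,1,1,2,1,2,2,2,2,2,3

  0: obs=y cand={0} pick 0 [start]
  1: obs=x cand={1,2,3} pick 3 [0->3 ok]
  2: obs=x cand={1,2,3} pick 1 [3->1 ok]
  3: obs=x cand={1,2,3} pick 1 [1->1 ok]
  4: obs=x cand={1,2,3} pick 1 [1->1 ok]
  5: obs=x cand={1,2,3} pick 1 [1->1 ok]
  6: obs=x cand={1,2,3} pick 1 [1->1 ok]
  7: obs=x cand={1,2,3} pick 1 [1->1 ok]
  8: obs=x cand={1,2,3} pick 1 [1->1 ok]
  9: obs=x cand={1,2,3} pick 2 [1->2 ok]
  10: obs=x cand={1,2,3} pick 1 [2->1 ok]
  11: obs=x cand={1,2,3} pick 2 [1->2 ok]
  12: obs=x cand={1,2,3} pick 2 [2->2 ok]
  13: obs=x cand={1,2,3} pick 2 [2->2 ok]
  14: obs=x cand={1,2,3} pick 2 [2->2 ok]
  15: obs=x cand={1,2,3} pick 2 [2->2 ok]
  16: obs=x cand={1,2,3} pick 3 [2->3 ok]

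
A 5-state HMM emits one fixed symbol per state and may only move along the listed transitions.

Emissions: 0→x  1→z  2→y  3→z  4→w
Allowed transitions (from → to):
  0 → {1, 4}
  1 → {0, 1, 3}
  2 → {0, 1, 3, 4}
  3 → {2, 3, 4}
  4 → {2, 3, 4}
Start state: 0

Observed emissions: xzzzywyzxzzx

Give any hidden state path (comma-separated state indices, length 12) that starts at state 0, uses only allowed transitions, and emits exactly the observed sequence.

  t0 'x' -> {0}, take 0 (start)
  t1 'z' -> {1,3}, take 1 (0->1 ok)
  t2 'z' -> {1,3}, take 1 (1->1 ok)
  t3 'z' -> {1,3}, take 3 (1->3 ok)
  t4 'y' -> {2}, take 2 (3->2 ok)
  t5 'w' -> {4}, take 4 (2->4 ok)
  t6 'y' -> {2}, take 2 (4->2 ok)
  t7 'z' -> {1,3}, take 1 (2->1 ok)
  t8 'x' -> {0}, take 0 (1->0 ok)
  t9 'z' -> {1,3}, take 1 (0->1 ok)
  t10 'z' -> {1,3}, take 1 (1->1 ok)
  t11 'x' -> {0}, take 0 (1->0 ok)

0,1,1,3,2,4,2,1,0,1,1,0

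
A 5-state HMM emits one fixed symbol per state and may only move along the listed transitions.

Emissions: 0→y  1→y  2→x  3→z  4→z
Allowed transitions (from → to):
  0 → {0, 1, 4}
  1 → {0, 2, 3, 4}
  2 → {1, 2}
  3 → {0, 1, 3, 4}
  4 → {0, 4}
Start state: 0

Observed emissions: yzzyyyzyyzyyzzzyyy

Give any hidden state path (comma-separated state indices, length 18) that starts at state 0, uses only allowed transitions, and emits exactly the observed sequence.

  t0 'y' -> {0,1}, take 0 (start)
  t1 'z' -> {3,4}, take 4 (0->4 ok)
  t2 'z' -> {3,4}, take 4 (4->4 ok)
  t3 'y' -> {0,1}, take 0 (4->0 ok)
  t4 'y' -> {0,1}, take 0 (0->0 ok)
  t5 'y' -> {0,1}, take 1 (0->1 ok)
  t6 'z' -> {3,4}, take 4 (1->4 ok)
  t7 'y' -> {0,1}, take 0 (4->0 ok)
  t8 'y' -> {0,1}, take 0 (0->0 ok)
  t9 'z' -> {3,4}, take 4 (0->4 ok)
  t10 'y' -> {0,1}, take 0 (4->0 ok)
  t11 'y' -> {0,1}, take 0 (0->0 ok)
  t12 'z' -> {3,4}, take 4 (0->4 ok)
  t13 'z' -> {3,4}, take 4 (4->4 ok)
  t14 'z' -> {3,4}, take 4 (4->4 ok)
  t15 'y' -> {0,1}, take 0 (4->0 ok)
  t16 'y' -> {0,1}, take 1 (0->1 ok)
  t17 'y' -> {0,1}, take 0 (1->0 ok)

0,4,4,0,0,1,4,0,0,4,0,0,4,4,4,0,1,0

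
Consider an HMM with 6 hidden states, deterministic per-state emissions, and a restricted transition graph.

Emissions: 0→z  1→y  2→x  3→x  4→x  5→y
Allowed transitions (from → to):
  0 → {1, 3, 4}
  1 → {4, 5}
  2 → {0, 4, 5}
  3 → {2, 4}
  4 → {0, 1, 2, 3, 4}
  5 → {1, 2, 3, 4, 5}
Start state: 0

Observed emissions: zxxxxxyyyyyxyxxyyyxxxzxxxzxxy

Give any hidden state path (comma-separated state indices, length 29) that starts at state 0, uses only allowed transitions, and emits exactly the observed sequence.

  [0] z  {0}  => 0  start
  [1] x  {2,3,4}  => 4  0->4 ok
  [2] x  {2,3,4}  => 3  4->3 ok
  [3] x  {2,3,4}  => 4  3->4 ok
  [4] x  {2,3,4}  => 2  4->2 ok
  [5] x  {2,3,4}  => 4  2->4 ok
  [6] y  {1,5}  => 1  4->1 ok
  [7] y  {1,5}  => 5  1->5 ok
  [8] y  {1,5}  => 1  5->1 ok
  [9] y  {1,5}  => 5  1->5 ok
  [10] y  {1,5}  => 5  5->5 ok
  [11] x  {2,3,4}  => 4  5->4 ok
  [12] y  {1,5}  => 1  4->1 ok
  [13] x  {2,3,4}  => 4  1->4 ok
  [14] x  {2,3,4}  => 2  4->2 ok
  [15] y  {1,5}  => 5  2->5 ok
  [16] y  {1,5}  => 5  5->5 ok
  [17] y  {1,5}  => 5  5->5 ok
  [18] x  {2,3,4}  => 4  5->4 ok
  [19] x  {2,3,4}  => 4  4->4 ok
  [20] x  {2,3,4}  => 4  4->4 ok
  [21] z  {0}  => 0  4->0 ok
  [22] x  {2,3,4}  => 4  0->4 ok
  [23] x  {2,3,4}  => 2  4->2 ok
  [24] x  {2,3,4}  => 4  2->4 ok
  [25] z  {0}  => 0  4->0 ok
  [26] x  {2,3,4}  => 3  0->3 ok
  [27] x  {2,3,4}  => 2  3->2 ok
  [28] y  {1,5}  => 5  2->5 ok

0,4,3,4,2,4,1,5,1,5,5,4,1,4,2,5,5,5,4,4,4,0,4,2,4,0,3,2,5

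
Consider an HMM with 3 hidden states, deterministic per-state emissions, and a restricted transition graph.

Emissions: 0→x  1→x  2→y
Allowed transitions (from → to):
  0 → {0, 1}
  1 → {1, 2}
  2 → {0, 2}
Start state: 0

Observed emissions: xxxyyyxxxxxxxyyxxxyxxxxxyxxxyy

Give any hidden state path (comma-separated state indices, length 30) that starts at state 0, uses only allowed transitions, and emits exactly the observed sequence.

0,1,1,2,2,2,0,0,0,0,1,1,1,2,2,0,1,1,2,0,0,0,1,1,2,0,1,1,2,2

  pos 0: x in {0,1}, choose 0; start
  pos 1: x in {0,1}, choose 1; 0->1 ok
  pos 2: x in {0,1}, choose 1; 1->1 ok
  pos 3: y in {2}, choose 2; 1->2 ok
  pos 4: y in {2}, choose 2; 2->2 ok
  pos 5: y in {2}, choose 2; 2->2 ok
  pos 6: x in {0,1}, choose 0; 2->0 ok
  pos 7: x in {0,1}, choose 0; 0->0 ok
  pos 8: x in {0,1}, choose 0; 0->0 ok
  pos 9: x in {0,1}, choose 0; 0->0 ok
  pos 10: x in {0,1}, choose 1; 0->1 ok
  pos 11: x in {0,1}, choose 1; 1->1 ok
  pos 12: x in {0,1}, choose 1; 1->1 ok
  pos 13: y in {2}, choose 2; 1->2 ok
  pos 14: y in {2}, choose 2; 2->2 ok
  pos 15: x in {0,1}, choose 0; 2->0 ok
  pos 16: x in {0,1}, choose 1; 0->1 ok
  pos 17: x in {0,1}, choose 1; 1->1 ok
  pos 18: y in {2}, choose 2; 1->2 ok
  pos 19: x in {0,1}, choose 0; 2->0 ok
  pos 20: x in {0,1}, choose 0; 0->0 ok
  pos 21: x in {0,1}, choose 0; 0->0 ok
  pos 22: x in {0,1}, choose 1; 0->1 ok
  pos 23: x in {0,1}, choose 1; 1->1 ok
  pos 24: y in {2}, choose 2; 1->2 ok
  pos 25: x in {0,1}, choose 0; 2->0 ok
  pos 26: x in {0,1}, choose 1; 0->1 ok
  pos 27: x in {0,1}, choose 1; 1->1 ok
  pos 28: y in {2}, choose 2; 1->2 ok
  pos 29: y in {2}, choose 2; 2->2 ok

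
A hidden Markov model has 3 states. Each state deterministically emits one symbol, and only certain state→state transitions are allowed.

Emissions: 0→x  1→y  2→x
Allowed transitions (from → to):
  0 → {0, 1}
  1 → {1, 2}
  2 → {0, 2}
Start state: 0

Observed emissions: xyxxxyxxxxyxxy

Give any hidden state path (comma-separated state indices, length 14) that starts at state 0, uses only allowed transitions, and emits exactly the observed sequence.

  t0 'x' -> {0,2}, take 0 (start)
  t1 'y' -> {1}, take 1 (0->1 ok)
  t2 'x' -> {0,2}, take 2 (1->2 ok)
  t3 'x' -> {0,2}, take 2 (2->2 ok)
  t4 'x' -> {0,2}, take 0 (2->0 ok)
  t5 'y' -> {1}, take 1 (0->1 ok)
  t6 'x' -> {0,2}, take 2 (1->2 ok)
  t7 'x' -> {0,2}, take 2 (2->2 ok)
  t8 'x' -> {0,2}, take 2 (2->2 ok)
  t9 'x' -> {0,2}, take 0 (2->0 ok)
  t10 'y' -> {1}, take 1 (0->1 ok)
  t11 'x' -> {0,2}, take 2 (1->2 ok)
  t12 'x' -> {0,2}, take 0 (2->0 ok)
  t13 'y' -> {1}, take 1 (0->1 ok)

0,1,2,2,0,1,2,2,2,0,1,2,0,1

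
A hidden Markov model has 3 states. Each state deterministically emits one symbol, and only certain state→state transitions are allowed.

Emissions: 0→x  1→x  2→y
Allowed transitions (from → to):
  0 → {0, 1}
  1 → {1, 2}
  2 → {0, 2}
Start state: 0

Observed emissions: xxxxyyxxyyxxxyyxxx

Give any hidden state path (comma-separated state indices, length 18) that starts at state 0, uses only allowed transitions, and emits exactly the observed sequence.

  0: obs=x cand={0,1} pick 0 [start]
  1: obs=x cand={0,1} pick 0 [0->0 ok]
  2: obs=x cand={0,1} pick 1 [0->1 ok]
  3: obs=x cand={0,1} pick 1 [1->1 ok]
  4: obs=y cand={2} pick 2 [1->2 ok]
  5: obs=y cand={2} pick 2 [2->2 ok]
  6: obs=x cand={0,1} pick 0 [2->0 ok]
  7: obs=x cand={0,1} pick 1 [0->1 ok]
  8: obs=y cand={2} pick 2 [1->2 ok]
  9: obs=y cand={2} pick 2 [2->2 ok]
  10: obs=x cand={0,1} pick 0 [2->0 ok]
  11: obs=x cand={0,1} pick 0 [0->0 ok]
  12: obs=x cand={0,1} pick 1 [0->1 ok]
  13: obs=y cand={2} pick 2 [1->2 ok]
  14: obs=y cand={2} pick 2 [2->2 ok]
  15: obs=x cand={0,1} pick 0 [2->0 ok]
  16: obs=x cand={0,1} pick 0 [0->0 ok]
  17: obs=x cand={0,1} pick 1 [0->1 ok]

0,0,1,1,2,2,0,1,2,2,0,0,1,2,2,0,0,1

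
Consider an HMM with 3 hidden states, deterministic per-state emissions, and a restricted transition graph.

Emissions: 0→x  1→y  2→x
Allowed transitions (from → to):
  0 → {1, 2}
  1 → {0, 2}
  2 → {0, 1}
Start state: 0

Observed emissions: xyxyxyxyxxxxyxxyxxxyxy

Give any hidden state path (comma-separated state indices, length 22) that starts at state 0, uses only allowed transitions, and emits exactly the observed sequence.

0,1,0,1,0,1,2,1,0,2,0,2,1,2,0,1,2,0,2,1,0,1

  [0] x  {0,2}  => 0  start
  [1] y  {1}  => 1  0->1 ok
  [2] x  {0,2}  => 0  1->0 ok
  [3] y  {1}  => 1  0->1 ok
  [4] x  {0,2}  => 0  1->0 ok
  [5] y  {1}  => 1  0->1 ok
  [6] x  {0,2}  => 2  1->2 ok
  [7] y  {1}  => 1  2->1 ok
  [8] x  {0,2}  => 0  1->0 ok
  [9] x  {0,2}  => 2  0->2 ok
  [10] x  {0,2}  => 0  2->0 ok
  [11] x  {0,2}  => 2  0->2 ok
  [12] y  {1}  => 1  2->1 ok
  [13] x  {0,2}  => 2  1->2 ok
  [14] x  {0,2}  => 0  2->0 ok
  [15] y  {1}  => 1  0->1 ok
  [16] x  {0,2}  => 2  1->2 ok
  [17] x  {0,2}  => 0  2->0 ok
  [18] x  {0,2}  => 2  0->2 ok
  [19] y  {1}  => 1  2->1 ok
  [20] x  {0,2}  => 0  1->0 ok
  [21] y  {1}  => 1  0->1 ok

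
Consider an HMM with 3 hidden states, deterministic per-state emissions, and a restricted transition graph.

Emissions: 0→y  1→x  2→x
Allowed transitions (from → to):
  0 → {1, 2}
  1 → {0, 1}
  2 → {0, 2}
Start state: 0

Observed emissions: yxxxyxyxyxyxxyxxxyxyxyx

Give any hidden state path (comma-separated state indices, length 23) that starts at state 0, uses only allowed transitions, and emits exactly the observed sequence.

  t0 'y' -> {0}, take 0 (start)
  t1 'x' -> {1,2}, take 1 (0->1 ok)
  t2 'x' -> {1,2}, take 1 (1->1 ok)
  t3 'x' -> {1,2}, take 1 (1->1 ok)
  t4 'y' -> {0}, take 0 (1->0 ok)
  t5 'x' -> {1,2}, take 2 (0->2 ok)
  t6 'y' -> {0}, take 0 (2->0 ok)
  t7 'x' -> {1,2}, take 1 (0->1 ok)
  t8 'y' -> {0}, take 0 (1->0 ok)
  t9 'x' -> {1,2}, take 1 (0->1 ok)
  t10 'y' -> {0}, take 0 (1->0 ok)
  t11 'x' -> {1,2}, take 1 (0->1 ok)
  t12 'x' -> {1,2}, take 1 (1->1 ok)
  t13 'y' -> {0}, take 0 (1->0 ok)
  t14 'x' -> {1,2}, take 2 (0->2 ok)
  t15 'x' -> {1,2}, take 2 (2->2 ok)
  t16 'x' -> {1,2}, take 2 (2->2 ok)
  t17 'y' -> {0}, take 0 (2->0 ok)
  t18 'x' -> {1,2}, take 1 (0->1 ok)
  t19 'y' -> {0}, take 0 (1->0 ok)
  t20 'x' -> {1,2}, take 2 (0->2 ok)
  t21 'y' -> {0}, take 0 (2->0 ok)
  t22 'x' -> {1,2}, take 2 (0->2 ok)

0,1,1,1,0,2,0,1,0,1,0,1,1,0,2,2,2,0,1,0,2,0,2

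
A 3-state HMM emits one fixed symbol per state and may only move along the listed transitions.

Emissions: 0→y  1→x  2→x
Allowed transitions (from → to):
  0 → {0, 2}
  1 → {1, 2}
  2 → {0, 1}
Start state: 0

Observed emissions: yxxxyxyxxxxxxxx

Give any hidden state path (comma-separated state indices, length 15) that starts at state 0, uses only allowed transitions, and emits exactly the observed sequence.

0,2,1,2,0,2,0,2,1,1,1,2,1,1,1

  [0] y  {0}  => 0  start
  [1] x  {1,2}  => 2  0->2 ok
  [2] x  {1,2}  => 1  2->1 ok
  [3] x  {1,2}  => 2  1->2 ok
  [4] y  {0}  => 0  2->0 ok
  [5] x  {1,2}  => 2  0->2 ok
  [6] y  {0}  => 0  2->0 ok
  [7] x  {1,2}  => 2  0->2 ok
  [8] x  {1,2}  => 1  2->1 ok
  [9] x  {1,2}  => 1  1->1 ok
  [10] x  {1,2}  => 1  1->1 ok
  [11] x  {1,2}  => 2  1->2 ok
  [12] x  {1,2}  => 1  2->1 ok
  [13] x  {1,2}  => 1  1->1 ok
  [14] x  {1,2}  => 1  1->1 ok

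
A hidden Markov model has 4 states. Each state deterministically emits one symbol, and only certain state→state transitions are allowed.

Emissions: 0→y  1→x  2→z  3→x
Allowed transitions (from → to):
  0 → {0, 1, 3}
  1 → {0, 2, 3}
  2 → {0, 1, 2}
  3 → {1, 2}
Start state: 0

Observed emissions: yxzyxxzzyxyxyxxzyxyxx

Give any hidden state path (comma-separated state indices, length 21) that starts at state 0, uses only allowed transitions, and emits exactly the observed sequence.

0,3,2,0,3,1,2,2,0,1,0,1,0,1,3,2,0,1,0,3,1

  pos 0: y in {0}, choose 0; start
  pos 1: x in {1,3}, choose 3; 0->3 ok
  pos 2: z in {2}, choose 2; 3->2 ok
  pos 3: y in {0}, choose 0; 2->0 ok
  pos 4: x in {1,3}, choose 3; 0->3 ok
  pos 5: x in {1,3}, choose 1; 3->1 ok
  pos 6: z in {2}, choose 2; 1->2 ok
  pos 7: z in {2}, choose 2; 2->2 ok
  pos 8: y in {0}, choose 0; 2->0 ok
  pos 9: x in {1,3}, choose 1; 0->1 ok
  pos 10: y in {0}, choose 0; 1->0 ok
  pos 11: x in {1,3}, choose 1; 0->1 ok
  pos 12: y in {0}, choose 0; 1->0 ok
  pos 13: x in {1,3}, choose 1; 0->1 ok
  pos 14: x in {1,3}, choose 3; 1->3 ok
  pos 15: z in {2}, choose 2; 3->2 ok
  pos 16: y in {0}, choose 0; 2->0 ok
  pos 17: x in {1,3}, choose 1; 0->1 ok
  pos 18: y in {0}, choose 0; 1->0 ok
  pos 19: x in {1,3}, choose 3; 0->3 ok
  pos 20: x in {1,3}, choose 1; 3->1 ok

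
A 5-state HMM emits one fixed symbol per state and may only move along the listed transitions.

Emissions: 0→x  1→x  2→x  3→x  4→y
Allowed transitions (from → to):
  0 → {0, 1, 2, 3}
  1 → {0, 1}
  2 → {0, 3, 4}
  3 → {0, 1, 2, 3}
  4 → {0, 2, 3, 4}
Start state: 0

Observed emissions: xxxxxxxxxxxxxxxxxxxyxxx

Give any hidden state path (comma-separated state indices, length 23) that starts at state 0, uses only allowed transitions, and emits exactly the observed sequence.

0,1,0,0,2,3,0,0,0,1,0,2,3,2,0,3,2,3,2,4,2,0,1

  [0] x  {0,1,2,3}  => 0  start
  [1] x  {0,1,2,3}  => 1  0->1 ok
  [2] x  {0,1,2,3}  => 0  1->0 ok
  [3] x  {0,1,2,3}  => 0  0->0 ok
  [4] x  {0,1,2,3}  => 2  0->2 ok
  [5] x  {0,1,2,3}  => 3  2->3 ok
  [6] x  {0,1,2,3}  => 0  3->0 ok
  [7] x  {0,1,2,3}  => 0  0->0 ok
  [8] x  {0,1,2,3}  => 0  0->0 ok
  [9] x  {0,1,2,3}  => 1  0->1 ok
  [10] x  {0,1,2,3}  => 0  1->0 ok
  [11] x  {0,1,2,3}  => 2  0->2 ok
  [12] x  {0,1,2,3}  => 3  2->3 ok
  [13] x  {0,1,2,3}  => 2  3->2 ok
  [14] x  {0,1,2,3}  => 0  2->0 ok
  [15] x  {0,1,2,3}  => 3  0->3 ok
  [16] x  {0,1,2,3}  => 2  3->2 ok
  [17] x  {0,1,2,3}  => 3  2->3 ok
  [18] x  {0,1,2,3}  => 2  3->2 ok
  [19] y  {4}  => 4  2->4 ok
  [20] x  {0,1,2,3}  => 2  4->2 ok
  [21] x  {0,1,2,3}  => 0  2->0 ok
  [22] x  {0,1,2,3}  => 1  0->1 ok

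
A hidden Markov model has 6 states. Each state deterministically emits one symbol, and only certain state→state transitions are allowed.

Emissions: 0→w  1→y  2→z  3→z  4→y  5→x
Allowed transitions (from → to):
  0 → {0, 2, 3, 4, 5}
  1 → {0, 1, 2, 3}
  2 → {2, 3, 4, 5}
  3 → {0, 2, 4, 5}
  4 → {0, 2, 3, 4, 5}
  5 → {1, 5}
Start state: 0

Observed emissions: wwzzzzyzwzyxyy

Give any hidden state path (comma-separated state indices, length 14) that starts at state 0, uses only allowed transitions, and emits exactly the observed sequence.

0,0,2,3,2,3,4,3,0,3,4,5,1,1

  [0] w  {0}  => 0  start
  [1] w  {0}  => 0  0->0 ok
  [2] z  {2,3}  => 2  0->2 ok
  [3] z  {2,3}  => 3  2->3 ok
  [4] z  {2,3}  => 2  3->2 ok
  [5] z  {2,3}  => 3  2->3 ok
  [6] y  {1,4}  => 4  3->4 ok
  [7] z  {2,3}  => 3  4->3 ok
  [8] w  {0}  => 0  3->0 ok
  [9] z  {2,3}  => 3  0->3 ok
  [10] y  {1,4}  => 4  3->4 ok
  [11] x  {5}  => 5  4->5 ok
  [12] y  {1,4}  => 1  5->1 ok
  [13] y  {1,4}  => 1  1->1 ok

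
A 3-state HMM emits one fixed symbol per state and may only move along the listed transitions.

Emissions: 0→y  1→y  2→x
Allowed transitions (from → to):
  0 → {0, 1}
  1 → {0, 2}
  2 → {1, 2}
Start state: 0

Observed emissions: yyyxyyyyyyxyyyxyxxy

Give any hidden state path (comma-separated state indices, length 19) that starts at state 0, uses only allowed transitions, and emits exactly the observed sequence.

0,0,1,2,1,0,0,0,0,1,2,1,0,1,2,1,2,2,1

  0: obs=y cand={0,1} pick 0 [start]
  1: obs=y cand={0,1} pick 0 [0->0 ok]
  2: obs=y cand={0,1} pick 1 [0->1 ok]
  3: obs=x cand={2} pick 2 [1->2 ok]
  4: obs=y cand={0,1} pick 1 [2->1 ok]
  5: obs=y cand={0,1} pick 0 [1->0 ok]
  6: obs=y cand={0,1} pick 0 [0->0 ok]
  7: obs=y cand={0,1} pick 0 [0->0 ok]
  8: obs=y cand={0,1} pick 0 [0->0 ok]
  9: obs=y cand={0,1} pick 1 [0->1 ok]
  10: obs=x cand={2} pick 2 [1->2 ok]
  11: obs=y cand={0,1} pick 1 [2->1 ok]
  12: obs=y cand={0,1} pick 0 [1->0 ok]
  13: obs=y cand={0,1} pick 1 [0->1 ok]
  14: obs=x cand={2} pick 2 [1->2 ok]
  15: obs=y cand={0,1} pick 1 [2->1 ok]
  16: obs=x cand={2} pick 2 [1->2 ok]
  17: obs=x cand={2} pick 2 [2->2 ok]
  18: obs=y cand={0,1} pick 1 [2->1 ok]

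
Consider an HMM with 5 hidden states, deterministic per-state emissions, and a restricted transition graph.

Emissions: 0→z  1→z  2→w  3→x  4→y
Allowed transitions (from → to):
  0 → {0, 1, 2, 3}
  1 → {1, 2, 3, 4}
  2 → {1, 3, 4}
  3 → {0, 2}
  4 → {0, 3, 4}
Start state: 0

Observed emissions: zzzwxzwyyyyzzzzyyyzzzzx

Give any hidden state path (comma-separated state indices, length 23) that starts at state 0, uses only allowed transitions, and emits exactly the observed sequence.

  [0] z  {0,1}  => 0  start
  [1] z  {0,1}  => 0  0->0 ok
  [2] z  {0,1}  => 1  0->1 ok
  [3] w  {2}  => 2  1->2 ok
  [4] x  {3}  => 3  2->3 ok
  [5] z  {0,1}  => 0  3->0 ok
  [6] w  {2}  => 2  0->2 ok
  [7] y  {4}  => 4  2->4 ok
  [8] y  {4}  => 4  4->4 ok
  [9] y  {4}  => 4  4->4 ok
  [10] y  {4}  => 4  4->4 ok
  [11] z  {0,1}  => 0  4->0 ok
  [12] z  {0,1}  => 0  0->0 ok
  [13] z  {0,1}  => 1  0->1 ok
  [14] z  {0,1}  => 1  1->1 ok
  [15] y  {4}  => 4  1->4 ok
  [16] y  {4}  => 4  4->4 ok
  [17] y  {4}  => 4  4->4 ok
  [18] z  {0,1}  => 0  4->0 ok
  [19] z  {0,1}  => 0  0->0 ok
  [20] z  {0,1}  => 0  0->0 ok
  [21] z  {0,1}  => 1  0->1 ok
  [22] x  {3}  => 3  1->3 ok

0,0,1,2,3,0,2,4,4,4,4,0,0,1,1,4,4,4,0,0,0,1,3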